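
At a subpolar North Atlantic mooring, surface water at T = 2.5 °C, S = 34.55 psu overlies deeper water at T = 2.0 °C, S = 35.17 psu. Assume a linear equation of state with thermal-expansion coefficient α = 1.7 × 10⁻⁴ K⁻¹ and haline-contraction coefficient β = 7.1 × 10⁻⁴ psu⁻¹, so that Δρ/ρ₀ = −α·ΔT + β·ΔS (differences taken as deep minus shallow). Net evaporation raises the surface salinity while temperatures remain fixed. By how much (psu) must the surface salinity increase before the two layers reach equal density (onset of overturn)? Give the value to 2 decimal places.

Neutral buoyancy requires −α(T_deep − T_surf) + β(S_deep − S_surf′) = 0.
S_surf′ = S_deep − (α/β)·ΔT = 35.17 − (1.7 × 10⁻⁴/7.1 × 10⁻⁴)·(-0.5) = 35.2897 psu.
Increase required: 35.2897 − 34.55 = 0.7397 psu.

0.74 psu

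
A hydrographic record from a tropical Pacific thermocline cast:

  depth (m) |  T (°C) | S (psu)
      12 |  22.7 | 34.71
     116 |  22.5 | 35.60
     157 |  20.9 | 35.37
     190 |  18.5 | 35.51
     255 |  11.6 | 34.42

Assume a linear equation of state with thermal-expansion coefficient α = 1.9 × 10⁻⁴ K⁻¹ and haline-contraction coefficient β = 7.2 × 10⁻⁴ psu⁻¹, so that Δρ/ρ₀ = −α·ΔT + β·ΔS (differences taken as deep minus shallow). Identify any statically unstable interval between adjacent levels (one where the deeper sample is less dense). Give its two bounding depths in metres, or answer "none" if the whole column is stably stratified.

none

Evaluate Δρ/ρ₀ = −αΔT + βΔS across each adjacent pair:
  12–116 m: −αΔT+βΔS = −(1.9 × 10⁻⁴)(-0.2)+(7.2 × 10⁻⁴)(+0.89) = 6.8 × 10⁻⁴ → stable
  116–157 m: −αΔT+βΔS = −(1.9 × 10⁻⁴)(-1.6)+(7.2 × 10⁻⁴)(-0.23) = 1.4 × 10⁻⁴ → stable
  157–190 m: −αΔT+βΔS = −(1.9 × 10⁻⁴)(-2.4)+(7.2 × 10⁻⁴)(+0.14) = 5.6 × 10⁻⁴ → stable
  190–255 m: −αΔT+βΔS = −(1.9 × 10⁻⁴)(-6.9)+(7.2 × 10⁻⁴)(-1.09) = 5.3 × 10⁻⁴ → stable
Every interval has Δρ > 0: the column is stably stratified throughout.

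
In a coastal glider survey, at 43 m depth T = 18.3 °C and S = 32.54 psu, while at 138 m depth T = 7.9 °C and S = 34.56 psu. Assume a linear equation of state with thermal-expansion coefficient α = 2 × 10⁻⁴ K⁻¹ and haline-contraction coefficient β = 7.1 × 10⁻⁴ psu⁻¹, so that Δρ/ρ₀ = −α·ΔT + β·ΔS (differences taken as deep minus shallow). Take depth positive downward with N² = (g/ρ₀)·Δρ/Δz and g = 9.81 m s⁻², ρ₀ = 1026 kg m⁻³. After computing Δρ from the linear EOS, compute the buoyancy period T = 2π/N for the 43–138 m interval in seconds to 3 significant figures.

ΔT = -10.4 K, ΔS = +2.02 psu (deep − shallow).
Δρ/ρ₀ = −αΔT + βΔS = 2.08 × 10⁻³ + 1.4342 × 10⁻³ = 3.5142 × 10⁻³, so Δρ ≈ 3.606 kg m⁻³.
N² = (g/ρ₀)·Δρ/Δz = g·(Δρ/ρ₀)/Δz = 9.81 × 3.5142 × 10⁻³ / 95 = 3.6289 × 10⁻⁴ s⁻².
N = √(3.6289 × 10⁻⁴) = 0.019050 rad s⁻¹ → T = 2π/N = 329.83 s ≈ 330 s.

330 s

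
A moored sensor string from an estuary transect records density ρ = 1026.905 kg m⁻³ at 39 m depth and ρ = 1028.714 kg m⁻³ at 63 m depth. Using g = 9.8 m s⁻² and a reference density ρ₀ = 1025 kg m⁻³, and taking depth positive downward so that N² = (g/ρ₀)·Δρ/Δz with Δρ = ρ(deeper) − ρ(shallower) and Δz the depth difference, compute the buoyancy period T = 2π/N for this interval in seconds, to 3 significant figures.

234 s

Δρ = 1028.714 − 1026.905 = 1.809 kg m⁻³ over Δz = 63 − 39 = 24 m.
N² = (9.8/1025) × (1.809/24) = 7.2066 × 10⁻⁴ s⁻².
N = √(7.2066 × 10⁻⁴) = 0.026845 rad s⁻¹, so T = 2π/N = 234.05 s ≈ 234 s.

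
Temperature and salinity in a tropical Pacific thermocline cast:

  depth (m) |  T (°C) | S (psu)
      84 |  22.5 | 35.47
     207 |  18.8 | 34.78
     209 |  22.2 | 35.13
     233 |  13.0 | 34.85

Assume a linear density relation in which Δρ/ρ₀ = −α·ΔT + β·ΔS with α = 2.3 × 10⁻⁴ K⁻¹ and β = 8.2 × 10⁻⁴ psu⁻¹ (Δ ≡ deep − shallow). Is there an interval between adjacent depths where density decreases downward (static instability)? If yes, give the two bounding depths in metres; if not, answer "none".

207–209 m

Evaluate Δρ/ρ₀ = −αΔT + βΔS across each adjacent pair:
  84–207 m: −αΔT+βΔS = −(2.3 × 10⁻⁴)(-3.7)+(8.2 × 10⁻⁴)(-0.69) = 2.9 × 10⁻⁴ → stable
  207–209 m: −αΔT+βΔS = −(2.3 × 10⁻⁴)(+3.4)+(8.2 × 10⁻⁴)(+0.35) = -4.9 × 10⁻⁴ → UNSTABLE
  209–233 m: −αΔT+βΔS = −(2.3 × 10⁻⁴)(-9.2)+(8.2 × 10⁻⁴)(-0.28) = 1.9 × 10⁻³ → stable
The 207–209 m interval has Δρ < 0: lighter water underlies denser water.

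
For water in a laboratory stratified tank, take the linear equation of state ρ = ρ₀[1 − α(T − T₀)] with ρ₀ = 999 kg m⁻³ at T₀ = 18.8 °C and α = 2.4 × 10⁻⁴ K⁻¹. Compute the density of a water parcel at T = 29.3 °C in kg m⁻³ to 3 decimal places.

T − T₀ = +10.5 K.
Bracket = 1 − α·(+10.5) = 1 + (-2.52 × 10⁻³) = 0.9974800.
ρ = 999 × 0.9974800 = 996.483 kg m⁻³.

996.483 kg m⁻³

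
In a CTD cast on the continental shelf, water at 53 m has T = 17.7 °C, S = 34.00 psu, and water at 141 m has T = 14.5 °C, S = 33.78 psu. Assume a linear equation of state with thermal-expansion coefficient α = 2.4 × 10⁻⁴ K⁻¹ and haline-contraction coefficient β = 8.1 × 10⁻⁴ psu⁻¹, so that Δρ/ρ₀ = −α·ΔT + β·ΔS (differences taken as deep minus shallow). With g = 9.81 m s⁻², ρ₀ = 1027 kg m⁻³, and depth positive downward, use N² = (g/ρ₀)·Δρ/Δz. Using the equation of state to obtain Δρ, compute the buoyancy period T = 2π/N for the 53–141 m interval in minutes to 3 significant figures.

ΔT = -3.2 K, ΔS = -0.22 psu (deep − shallow).
Δρ/ρ₀ = −αΔT + βΔS = 7.68 × 10⁻⁴ − 1.782 × 10⁻⁴ = 5.898 × 10⁻⁴, so Δρ ≈ 0.6057 kg m⁻³.
N² = (g/ρ₀)·Δρ/Δz = g·(Δρ/ρ₀)/Δz = 9.81 × 5.898 × 10⁻⁴ / 88 = 6.5749 × 10⁻⁵ s⁻².
N = √(6.5749 × 10⁻⁵) = 8.1086 × 10⁻³ rad s⁻¹ → T = 2π/N = 774.88 s = 12.915 min ≈ 12.9 min.

12.9 min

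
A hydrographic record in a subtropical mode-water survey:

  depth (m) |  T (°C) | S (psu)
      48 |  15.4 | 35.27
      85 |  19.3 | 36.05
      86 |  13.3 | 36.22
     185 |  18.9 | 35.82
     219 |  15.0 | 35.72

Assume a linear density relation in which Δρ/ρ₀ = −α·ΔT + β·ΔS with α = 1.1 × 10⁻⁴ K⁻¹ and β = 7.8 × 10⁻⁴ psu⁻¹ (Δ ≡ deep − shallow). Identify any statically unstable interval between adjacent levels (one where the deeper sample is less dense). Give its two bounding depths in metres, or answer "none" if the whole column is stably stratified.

Evaluate Δρ/ρ₀ = −αΔT + βΔS across each adjacent pair:
  48–85 m: −αΔT+βΔS = −(1.1 × 10⁻⁴)(+3.9)+(7.8 × 10⁻⁴)(+0.78) = 1.8 × 10⁻⁴ → stable
  85–86 m: −αΔT+βΔS = −(1.1 × 10⁻⁴)(-6.0)+(7.8 × 10⁻⁴)(+0.17) = 7.9 × 10⁻⁴ → stable
  86–185 m: −αΔT+βΔS = −(1.1 × 10⁻⁴)(+5.6)+(7.8 × 10⁻⁴)(-0.40) = -9.3 × 10⁻⁴ → UNSTABLE
  185–219 m: −αΔT+βΔS = −(1.1 × 10⁻⁴)(-3.9)+(7.8 × 10⁻⁴)(-0.10) = 3.5 × 10⁻⁴ → stable
The 86–185 m interval has Δρ < 0: lighter water underlies denser water.

86–185 m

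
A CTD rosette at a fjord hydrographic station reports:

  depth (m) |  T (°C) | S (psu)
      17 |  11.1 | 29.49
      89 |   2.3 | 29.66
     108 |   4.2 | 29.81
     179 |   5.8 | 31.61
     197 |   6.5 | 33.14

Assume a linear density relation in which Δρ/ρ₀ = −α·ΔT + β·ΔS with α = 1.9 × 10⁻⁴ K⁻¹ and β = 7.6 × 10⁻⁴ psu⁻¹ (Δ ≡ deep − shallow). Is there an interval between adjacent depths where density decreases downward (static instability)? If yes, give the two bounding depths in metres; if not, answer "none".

Evaluate Δρ/ρ₀ = −αΔT + βΔS across each adjacent pair:
  17–89 m: −αΔT+βΔS = −(1.9 × 10⁻⁴)(-8.8)+(7.6 × 10⁻⁴)(+0.17) = 1.8 × 10⁻³ → stable
  89–108 m: −αΔT+βΔS = −(1.9 × 10⁻⁴)(+1.9)+(7.6 × 10⁻⁴)(+0.15) = -2.5 × 10⁻⁴ → UNSTABLE
  108–179 m: −αΔT+βΔS = −(1.9 × 10⁻⁴)(+1.6)+(7.6 × 10⁻⁴)(+1.80) = 1.1 × 10⁻³ → stable
  179–197 m: −αΔT+βΔS = −(1.9 × 10⁻⁴)(+0.7)+(7.6 × 10⁻⁴)(+1.53) = 1.0 × 10⁻³ → stable
The 89–108 m interval has Δρ < 0: lighter water underlies denser water.

89–108 m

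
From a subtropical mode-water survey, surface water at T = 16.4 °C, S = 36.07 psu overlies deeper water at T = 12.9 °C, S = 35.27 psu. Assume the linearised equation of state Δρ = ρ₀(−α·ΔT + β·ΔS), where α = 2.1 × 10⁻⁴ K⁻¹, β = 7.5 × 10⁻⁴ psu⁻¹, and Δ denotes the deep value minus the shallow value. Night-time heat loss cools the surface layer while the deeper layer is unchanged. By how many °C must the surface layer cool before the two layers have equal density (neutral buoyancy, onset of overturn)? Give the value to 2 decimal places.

0.64 °C

Neutral buoyancy requires Δρ = 0, i.e. −α(T_deep − T_surf′) + β(S_deep − S_surf) = 0.
T_surf′ = T_deep − (β/α)·ΔS = 12.9 − (7.5 × 10⁻⁴/2.1 × 10⁻⁴)·(-0.80) = 15.7571 °C.
Cooling required: 16.4 − (15.7571) = 0.6429 °C.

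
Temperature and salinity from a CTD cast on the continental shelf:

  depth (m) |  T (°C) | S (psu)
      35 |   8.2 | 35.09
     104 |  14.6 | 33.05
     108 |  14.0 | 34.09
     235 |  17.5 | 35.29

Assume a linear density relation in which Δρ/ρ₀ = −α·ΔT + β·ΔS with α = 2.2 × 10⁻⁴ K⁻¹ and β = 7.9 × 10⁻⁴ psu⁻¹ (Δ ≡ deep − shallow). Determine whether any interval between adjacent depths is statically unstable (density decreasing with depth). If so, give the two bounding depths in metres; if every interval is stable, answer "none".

Evaluate Δρ/ρ₀ = −αΔT + βΔS across each adjacent pair:
  35–104 m: −αΔT+βΔS = −(2.2 × 10⁻⁴)(+6.4)+(7.9 × 10⁻⁴)(-2.04) = -3.0 × 10⁻³ → UNSTABLE
  104–108 m: −αΔT+βΔS = −(2.2 × 10⁻⁴)(-0.6)+(7.9 × 10⁻⁴)(+1.04) = 9.5 × 10⁻⁴ → stable
  108–235 m: −αΔT+βΔS = −(2.2 × 10⁻⁴)(+3.5)+(7.9 × 10⁻⁴)(+1.20) = 1.8 × 10⁻⁴ → stable
The 35–104 m interval has Δρ < 0: lighter water underlies denser water.

35–104 m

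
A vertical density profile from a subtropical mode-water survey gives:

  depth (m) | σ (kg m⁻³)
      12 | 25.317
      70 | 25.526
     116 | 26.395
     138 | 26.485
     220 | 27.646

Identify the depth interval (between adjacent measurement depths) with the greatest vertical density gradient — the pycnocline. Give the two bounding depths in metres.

Compute the density gradient over each adjacent pair:
  12–70 m: Δρ/Δz = 0.209/58 = 3.6 × 10⁻³ kg m⁻⁴
  70–116 m: Δρ/Δz = 0.869/46 = 0.019 kg m⁻⁴
  116–138 m: Δρ/Δz = 0.090/22 = 4.1 × 10⁻³ kg m⁻⁴
  138–220 m: Δρ/Δz = 1.161/82 = 0.014 kg m⁻⁴
The largest gradient is in the 70–116 m interval — the pycnocline.

70–116 m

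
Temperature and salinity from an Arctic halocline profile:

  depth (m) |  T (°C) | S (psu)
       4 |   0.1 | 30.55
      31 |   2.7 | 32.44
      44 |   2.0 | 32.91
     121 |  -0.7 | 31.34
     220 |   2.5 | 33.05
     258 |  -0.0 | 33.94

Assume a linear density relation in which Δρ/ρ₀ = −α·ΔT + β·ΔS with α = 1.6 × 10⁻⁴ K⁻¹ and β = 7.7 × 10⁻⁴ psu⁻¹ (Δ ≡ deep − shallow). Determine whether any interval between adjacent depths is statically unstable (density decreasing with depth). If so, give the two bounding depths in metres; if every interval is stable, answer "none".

Evaluate Δρ/ρ₀ = −αΔT + βΔS across each adjacent pair:
  4–31 m: −αΔT+βΔS = −(1.6 × 10⁻⁴)(+2.6)+(7.7 × 10⁻⁴)(+1.89) = 1.0 × 10⁻³ → stable
  31–44 m: −αΔT+βΔS = −(1.6 × 10⁻⁴)(-0.7)+(7.7 × 10⁻⁴)(+0.47) = 4.7 × 10⁻⁴ → stable
  44–121 m: −αΔT+βΔS = −(1.6 × 10⁻⁴)(-2.7)+(7.7 × 10⁻⁴)(-1.57) = -7.8 × 10⁻⁴ → UNSTABLE
  121–220 m: −αΔT+βΔS = −(1.6 × 10⁻⁴)(+3.2)+(7.7 × 10⁻⁴)(+1.71) = 8.0 × 10⁻⁴ → stable
  220–258 m: −αΔT+βΔS = −(1.6 × 10⁻⁴)(-2.5)+(7.7 × 10⁻⁴)(+0.89) = 1.1 × 10⁻³ → stable
The 44–121 m interval has Δρ < 0: lighter water underlies denser water.

44–121 m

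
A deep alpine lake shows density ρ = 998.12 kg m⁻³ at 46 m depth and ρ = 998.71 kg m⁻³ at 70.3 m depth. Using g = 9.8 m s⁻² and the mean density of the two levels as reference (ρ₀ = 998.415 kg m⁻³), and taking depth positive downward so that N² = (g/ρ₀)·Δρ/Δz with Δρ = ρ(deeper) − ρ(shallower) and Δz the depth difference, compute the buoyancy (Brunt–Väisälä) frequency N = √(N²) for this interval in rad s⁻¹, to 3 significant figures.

Δρ = 998.71 − 998.12 = 0.59 kg m⁻³ over Δz = 70.3 − 46 = 24.3 m.
N² = (9.8/998.415) × (0.59/24.3) = 2.3832 × 10⁻⁴ s⁻².
N = √(2.3832 × 10⁻⁴) = 0.015438 rad s⁻¹ ≈ 0.0154 rad s⁻¹.

0.0154 rad s⁻¹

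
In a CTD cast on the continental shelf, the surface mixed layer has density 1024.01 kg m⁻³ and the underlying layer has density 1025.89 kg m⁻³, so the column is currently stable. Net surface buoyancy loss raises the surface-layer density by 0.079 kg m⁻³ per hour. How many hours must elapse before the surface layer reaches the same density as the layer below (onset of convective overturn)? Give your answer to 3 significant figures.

23.8 hours

Density deficit of the surface layer: 1025.89 − 1024.01 = 1.88 kg m⁻³.
Required change = 1.88 / 0.079 = 23.8 hours.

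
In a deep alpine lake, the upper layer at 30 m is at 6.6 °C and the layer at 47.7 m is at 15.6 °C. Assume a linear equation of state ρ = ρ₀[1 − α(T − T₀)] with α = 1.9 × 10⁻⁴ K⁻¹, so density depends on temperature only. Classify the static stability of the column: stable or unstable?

unstable

ΔT = 15.6 − 6.6 = +9.0 K, so Δρ/ρ₀ = −αΔT = -1.71 × 10⁻³.
Δρ/ρ₀ < 0, so Δρ < 0: deeper water is lighter → statically unstable; the column would overturn.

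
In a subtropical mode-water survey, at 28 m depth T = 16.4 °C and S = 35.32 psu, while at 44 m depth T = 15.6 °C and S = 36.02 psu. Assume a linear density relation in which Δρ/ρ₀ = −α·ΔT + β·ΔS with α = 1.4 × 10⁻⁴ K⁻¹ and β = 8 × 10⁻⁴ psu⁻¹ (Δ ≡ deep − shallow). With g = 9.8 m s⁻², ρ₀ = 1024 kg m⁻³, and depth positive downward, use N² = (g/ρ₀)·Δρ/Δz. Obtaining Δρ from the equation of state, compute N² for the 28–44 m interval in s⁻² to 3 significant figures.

ΔT = -0.8 K, ΔS = +0.70 psu (deep − shallow).
Δρ/ρ₀ = −αΔT + βΔS = 1.12 × 10⁻⁴ + 5.60 × 10⁻⁴ = 6.72 × 10⁻⁴, so Δρ ≈ 0.6881 kg m⁻³.
N² = (g/ρ₀)·Δρ/Δz = g·(Δρ/ρ₀)/Δz = 9.8 × 6.72 × 10⁻⁴ / 16 = 4.1160 × 10⁻⁴ s⁻² ≈ 4.12 × 10⁻⁴ s⁻².

4.12 × 10⁻⁴ s⁻²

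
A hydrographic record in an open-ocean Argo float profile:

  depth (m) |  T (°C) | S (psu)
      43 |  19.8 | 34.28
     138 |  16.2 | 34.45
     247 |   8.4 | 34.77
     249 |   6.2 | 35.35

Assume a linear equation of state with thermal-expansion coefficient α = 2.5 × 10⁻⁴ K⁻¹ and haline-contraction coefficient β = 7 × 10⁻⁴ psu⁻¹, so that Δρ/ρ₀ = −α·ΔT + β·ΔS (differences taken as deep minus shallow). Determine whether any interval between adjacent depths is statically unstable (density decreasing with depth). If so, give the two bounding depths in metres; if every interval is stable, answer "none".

Evaluate Δρ/ρ₀ = −αΔT + βΔS across each adjacent pair:
  43–138 m: −αΔT+βΔS = −(2.5 × 10⁻⁴)(-3.6)+(7 × 10⁻⁴)(+0.17) = 1.0 × 10⁻³ → stable
  138–247 m: −αΔT+βΔS = −(2.5 × 10⁻⁴)(-7.8)+(7 × 10⁻⁴)(+0.32) = 2.2 × 10⁻³ → stable
  247–249 m: −αΔT+βΔS = −(2.5 × 10⁻⁴)(-2.2)+(7 × 10⁻⁴)(+0.58) = 9.6 × 10⁻⁴ → stable
Every interval has Δρ > 0: the column is stably stratified throughout.

none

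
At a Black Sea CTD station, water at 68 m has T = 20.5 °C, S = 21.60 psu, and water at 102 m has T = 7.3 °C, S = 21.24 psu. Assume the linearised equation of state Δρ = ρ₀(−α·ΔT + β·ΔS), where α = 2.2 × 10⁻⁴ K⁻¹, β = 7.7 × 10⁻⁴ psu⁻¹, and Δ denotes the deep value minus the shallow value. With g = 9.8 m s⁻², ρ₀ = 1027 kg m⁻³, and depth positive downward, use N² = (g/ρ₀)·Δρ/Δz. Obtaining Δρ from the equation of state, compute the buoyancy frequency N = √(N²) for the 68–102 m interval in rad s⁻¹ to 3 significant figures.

0.0275 rad s⁻¹

ΔT = -13.2 K, ΔS = -0.36 psu (deep − shallow).
Δρ/ρ₀ = −αΔT + βΔS = 2.904 × 10⁻³ − 2.772 × 10⁻⁴ = 2.6268 × 10⁻³, so Δρ ≈ 2.698 kg m⁻³.
N² = (g/ρ₀)·Δρ/Δz = g·(Δρ/ρ₀)/Δz = 9.8 × 2.6268 × 10⁻³ / 34 = 7.5714 × 10⁻⁴ s⁻².
N = √(7.5714 × 10⁻⁴) = 0.027516 rad s⁻¹ ≈ 0.0275 rad s⁻¹.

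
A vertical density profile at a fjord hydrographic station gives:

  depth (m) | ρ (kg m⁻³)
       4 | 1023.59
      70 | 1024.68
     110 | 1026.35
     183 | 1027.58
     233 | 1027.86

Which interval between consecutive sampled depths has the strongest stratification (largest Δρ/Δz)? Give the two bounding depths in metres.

Compute the density gradient over each adjacent pair:
  4–70 m: Δρ/Δz = 1.09/66 = 0.017 kg m⁻⁴
  70–110 m: Δρ/Δz = 1.67/40 = 0.042 kg m⁻⁴
  110–183 m: Δρ/Δz = 1.23/73 = 0.017 kg m⁻⁴
  183–233 m: Δρ/Δz = 0.28/50 = 5.6 × 10⁻³ kg m⁻⁴
The largest gradient is in the 70–110 m interval — the pycnocline.

70–110 m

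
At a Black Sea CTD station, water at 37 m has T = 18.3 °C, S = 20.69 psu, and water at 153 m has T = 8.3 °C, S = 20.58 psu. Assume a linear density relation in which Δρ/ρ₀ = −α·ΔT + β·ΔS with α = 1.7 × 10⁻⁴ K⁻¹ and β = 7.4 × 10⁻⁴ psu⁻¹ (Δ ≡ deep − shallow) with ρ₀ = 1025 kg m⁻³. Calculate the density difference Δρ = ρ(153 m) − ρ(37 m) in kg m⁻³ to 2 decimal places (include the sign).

ΔT = -10.0 K, ΔS = -0.11 psu (deep − shallow).
Δρ/ρ₀ = −(1.7 × 10⁻⁴)(-10.0) + (7.4 × 10⁻⁴)(-0.11) = 1.6186 × 10⁻³.
Δρ = 1025 × (1.6186 × 10⁻³) = +1.66 kg m⁻³.
Positive Δρ: denser below, stable.

+1.66 kg m⁻³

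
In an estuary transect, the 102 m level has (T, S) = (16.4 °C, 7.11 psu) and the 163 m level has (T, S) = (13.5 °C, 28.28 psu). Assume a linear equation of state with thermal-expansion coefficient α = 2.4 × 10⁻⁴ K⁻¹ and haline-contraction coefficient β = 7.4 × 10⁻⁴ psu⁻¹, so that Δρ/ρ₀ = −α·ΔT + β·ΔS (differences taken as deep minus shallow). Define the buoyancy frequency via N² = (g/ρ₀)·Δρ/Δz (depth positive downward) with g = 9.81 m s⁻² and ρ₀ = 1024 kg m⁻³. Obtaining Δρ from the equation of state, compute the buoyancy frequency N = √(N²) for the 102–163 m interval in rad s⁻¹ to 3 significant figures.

ΔT = -2.9 K, ΔS = +21.17 psu (deep − shallow).
Δρ/ρ₀ = −αΔT + βΔS = 6.96 × 10⁻⁴ + 0.0156658 = 0.0163618, so Δρ ≈ 16.75 kg m⁻³.
N² = (g/ρ₀)·Δρ/Δz = g·(Δρ/ρ₀)/Δz = 9.81 × 0.0163618 / 61 = 2.6313 × 10⁻³ s⁻².
N = √(2.6313 × 10⁻³) = 0.051296 rad s⁻¹ ≈ 0.0513 rad s⁻¹.

0.0513 rad s⁻¹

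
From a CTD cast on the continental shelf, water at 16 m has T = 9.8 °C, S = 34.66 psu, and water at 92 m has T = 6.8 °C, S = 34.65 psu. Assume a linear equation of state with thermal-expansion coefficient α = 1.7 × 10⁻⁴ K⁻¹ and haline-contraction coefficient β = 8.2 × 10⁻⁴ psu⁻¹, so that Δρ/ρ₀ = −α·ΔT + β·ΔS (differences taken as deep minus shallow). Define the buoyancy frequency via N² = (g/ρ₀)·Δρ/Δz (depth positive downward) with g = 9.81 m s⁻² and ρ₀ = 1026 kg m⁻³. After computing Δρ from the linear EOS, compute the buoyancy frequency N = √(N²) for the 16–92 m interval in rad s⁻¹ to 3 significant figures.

ΔT = -3.0 K, ΔS = -0.01 psu (deep − shallow).
Δρ/ρ₀ = −αΔT + βΔS = 5.10 × 10⁻⁴ − 8.20 × 10⁻⁶ = 5.018 × 10⁻⁴, so Δρ ≈ 0.5148 kg m⁻³.
N² = (g/ρ₀)·Δρ/Δz = g·(Δρ/ρ₀)/Δz = 9.81 × 5.018 × 10⁻⁴ / 76 = 6.4772 × 10⁻⁵ s⁻².
N = √(6.4772 × 10⁻⁵) = 8.0481 × 10⁻³ rad s⁻¹ ≈ 8.05 × 10⁻³ rad s⁻¹.

8.05 × 10⁻³ rad s⁻¹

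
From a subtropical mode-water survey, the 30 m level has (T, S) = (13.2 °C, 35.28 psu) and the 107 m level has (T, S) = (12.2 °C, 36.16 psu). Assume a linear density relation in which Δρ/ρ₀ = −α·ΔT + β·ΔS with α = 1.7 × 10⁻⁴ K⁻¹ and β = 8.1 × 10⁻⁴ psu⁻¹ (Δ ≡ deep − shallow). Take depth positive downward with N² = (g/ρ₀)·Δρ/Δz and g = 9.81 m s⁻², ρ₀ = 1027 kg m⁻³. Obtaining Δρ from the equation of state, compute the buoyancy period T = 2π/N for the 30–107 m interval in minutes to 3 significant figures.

9.87 min

ΔT = -1.0 K, ΔS = +0.88 psu (deep − shallow).
Δρ/ρ₀ = −αΔT + βΔS = 1.70 × 10⁻⁴ + 7.128 × 10⁻⁴ = 8.828 × 10⁻⁴, so Δρ ≈ 0.9066 kg m⁻³.
N² = (g/ρ₀)·Δρ/Δz = g·(Δρ/ρ₀)/Δz = 9.81 × 8.828 × 10⁻⁴ / 77 = 1.1247 × 10⁻⁴ s⁻².
N = √(1.1247 × 10⁻⁴) = 0.010605 rad s⁻¹ → T = 2π/N = 592.47 s = 9.8745 min ≈ 9.87 min.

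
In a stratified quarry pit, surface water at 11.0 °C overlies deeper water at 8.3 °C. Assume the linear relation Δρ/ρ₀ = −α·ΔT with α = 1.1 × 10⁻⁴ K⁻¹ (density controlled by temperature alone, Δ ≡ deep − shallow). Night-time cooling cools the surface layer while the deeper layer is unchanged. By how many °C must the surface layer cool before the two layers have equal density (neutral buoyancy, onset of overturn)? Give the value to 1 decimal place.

With temperature the only control, equal density requires T_surf′ = T_deep.
T_surf′ = 8.3 °C.
Cooling required: 11.0 − 8.3 = 2.7 °C.

2.7 °C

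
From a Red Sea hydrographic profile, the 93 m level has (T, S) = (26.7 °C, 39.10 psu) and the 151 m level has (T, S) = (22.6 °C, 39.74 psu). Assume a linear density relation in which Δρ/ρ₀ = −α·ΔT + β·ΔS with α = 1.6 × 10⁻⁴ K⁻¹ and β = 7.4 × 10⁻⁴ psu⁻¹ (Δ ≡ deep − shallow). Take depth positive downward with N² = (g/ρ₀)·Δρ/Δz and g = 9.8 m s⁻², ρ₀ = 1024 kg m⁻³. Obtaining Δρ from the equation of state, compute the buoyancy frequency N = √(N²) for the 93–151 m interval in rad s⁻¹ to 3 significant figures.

ΔT = -4.1 K, ΔS = +0.64 psu (deep − shallow).
Δρ/ρ₀ = −αΔT + βΔS = 6.56 × 10⁻⁴ + 4.736 × 10⁻⁴ = 1.1296 × 10⁻³, so Δρ ≈ 1.157 kg m⁻³.
N² = (g/ρ₀)·Δρ/Δz = g·(Δρ/ρ₀)/Δz = 9.8 × 1.1296 × 10⁻³ / 58 = 1.9086 × 10⁻⁴ s⁻².
N = √(1.9086 × 10⁻⁴) = 0.013815 rad s⁻¹ ≈ 0.0138 rad s⁻¹.

0.0138 rad s⁻¹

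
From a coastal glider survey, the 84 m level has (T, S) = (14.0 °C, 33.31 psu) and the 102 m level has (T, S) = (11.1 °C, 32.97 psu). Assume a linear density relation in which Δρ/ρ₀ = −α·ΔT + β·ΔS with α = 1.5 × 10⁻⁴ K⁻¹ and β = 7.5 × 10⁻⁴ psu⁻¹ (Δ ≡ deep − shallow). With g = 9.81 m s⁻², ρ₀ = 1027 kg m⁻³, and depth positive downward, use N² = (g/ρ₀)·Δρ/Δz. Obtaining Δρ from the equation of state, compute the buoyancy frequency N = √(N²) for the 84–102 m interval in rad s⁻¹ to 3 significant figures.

ΔT = -2.9 K, ΔS = -0.34 psu (deep − shallow).
Δρ/ρ₀ = −αΔT + βΔS = 4.35 × 10⁻⁴ − 2.55 × 10⁻⁴ = 1.80 × 10⁻⁴, so Δρ ≈ 0.1849 kg m⁻³.
N² = (g/ρ₀)·Δρ/Δz = g·(Δρ/ρ₀)/Δz = 9.81 × 1.80 × 10⁻⁴ / 18 = 9.8100 × 10⁻⁵ s⁻².
N = √(9.8100 × 10⁻⁵) = 9.9045 × 10⁻³ rad s⁻¹ ≈ 9.90 × 10⁻³ rad s⁻¹.

9.90 × 10⁻³ rad s⁻¹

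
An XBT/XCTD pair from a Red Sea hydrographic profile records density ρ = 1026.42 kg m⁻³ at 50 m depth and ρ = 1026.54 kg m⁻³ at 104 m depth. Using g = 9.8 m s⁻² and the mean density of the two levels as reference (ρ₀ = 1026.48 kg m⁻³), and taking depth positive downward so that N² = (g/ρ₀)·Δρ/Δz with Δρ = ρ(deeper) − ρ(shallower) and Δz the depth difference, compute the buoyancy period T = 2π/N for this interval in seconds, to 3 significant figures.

1.36 × 10³ s

Δρ = 1026.54 − 1026.42 = 0.12 kg m⁻³ over Δz = 104 − 50 = 54 m.
N² = (9.8/1026.48) × (0.12/54) = 2.1216 × 10⁻⁵ s⁻².
N = √(2.1216 × 10⁻⁵) = 4.6061 × 10⁻³ rad s⁻¹, so T = 2π/N = 1.3641 × 10³ s ≈ 1.36 × 10³ s.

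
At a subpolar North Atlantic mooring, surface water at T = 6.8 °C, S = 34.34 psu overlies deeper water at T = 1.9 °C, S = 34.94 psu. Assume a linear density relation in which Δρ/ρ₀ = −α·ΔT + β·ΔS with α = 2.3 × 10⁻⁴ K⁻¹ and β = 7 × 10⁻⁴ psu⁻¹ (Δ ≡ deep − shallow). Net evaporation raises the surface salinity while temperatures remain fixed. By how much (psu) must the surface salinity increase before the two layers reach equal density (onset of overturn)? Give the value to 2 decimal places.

Neutral buoyancy requires −α(T_deep − T_surf) + β(S_deep − S_surf′) = 0.
S_surf′ = S_deep − (α/β)·ΔT = 34.94 − (2.3 × 10⁻⁴/7 × 10⁻⁴)·(-4.9) = 36.5500 psu.
Increase required: 36.5500 − 34.34 = 2.2100 psu.

2.21 psu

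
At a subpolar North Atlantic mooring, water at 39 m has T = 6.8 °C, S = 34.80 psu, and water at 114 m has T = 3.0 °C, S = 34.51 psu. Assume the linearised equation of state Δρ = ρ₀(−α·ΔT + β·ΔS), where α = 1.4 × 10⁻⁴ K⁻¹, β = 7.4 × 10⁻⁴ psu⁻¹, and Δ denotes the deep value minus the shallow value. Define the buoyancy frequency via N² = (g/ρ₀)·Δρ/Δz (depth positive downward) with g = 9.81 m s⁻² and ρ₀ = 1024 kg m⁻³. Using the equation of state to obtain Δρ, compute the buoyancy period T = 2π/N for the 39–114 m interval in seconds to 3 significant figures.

975 s

ΔT = -3.8 K, ΔS = -0.29 psu (deep − shallow).
Δρ/ρ₀ = −αΔT + βΔS = 5.32 × 10⁻⁴ − 2.146 × 10⁻⁴ = 3.174 × 10⁻⁴, so Δρ ≈ 0.3250 kg m⁻³.
N² = (g/ρ₀)·Δρ/Δz = g·(Δρ/ρ₀)/Δz = 9.81 × 3.174 × 10⁻⁴ / 75 = 4.1516 × 10⁻⁵ s⁻².
N = √(4.1516 × 10⁻⁵) = 6.4433 × 10⁻³ rad s⁻¹ → T = 2π/N = 975.15 s ≈ 975 s.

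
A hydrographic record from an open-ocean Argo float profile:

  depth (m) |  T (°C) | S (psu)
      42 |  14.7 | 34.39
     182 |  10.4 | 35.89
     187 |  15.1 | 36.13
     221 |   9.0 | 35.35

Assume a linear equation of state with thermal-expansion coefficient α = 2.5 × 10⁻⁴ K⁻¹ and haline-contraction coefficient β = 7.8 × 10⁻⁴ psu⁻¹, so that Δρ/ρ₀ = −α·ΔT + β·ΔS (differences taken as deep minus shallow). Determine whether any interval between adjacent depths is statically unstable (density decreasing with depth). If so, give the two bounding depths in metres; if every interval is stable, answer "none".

Evaluate Δρ/ρ₀ = −αΔT + βΔS across each adjacent pair:
  42–182 m: −αΔT+βΔS = −(2.5 × 10⁻⁴)(-4.3)+(7.8 × 10⁻⁴)(+1.50) = 2.2 × 10⁻³ → stable
  182–187 m: −αΔT+βΔS = −(2.5 × 10⁻⁴)(+4.7)+(7.8 × 10⁻⁴)(+0.24) = -9.9 × 10⁻⁴ → UNSTABLE
  187–221 m: −αΔT+βΔS = −(2.5 × 10⁻⁴)(-6.1)+(7.8 × 10⁻⁴)(-0.78) = 9.2 × 10⁻⁴ → stable
The 182–187 m interval has Δρ < 0: lighter water underlies denser water.

182–187 m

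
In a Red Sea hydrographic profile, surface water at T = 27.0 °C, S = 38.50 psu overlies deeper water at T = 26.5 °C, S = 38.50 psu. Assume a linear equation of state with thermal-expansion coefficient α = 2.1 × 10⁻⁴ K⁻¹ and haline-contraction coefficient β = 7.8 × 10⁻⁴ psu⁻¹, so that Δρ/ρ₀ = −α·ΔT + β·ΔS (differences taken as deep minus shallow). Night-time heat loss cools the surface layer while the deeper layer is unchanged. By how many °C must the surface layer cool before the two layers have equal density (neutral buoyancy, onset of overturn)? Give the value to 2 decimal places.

0.50 °C

Neutral buoyancy requires Δρ = 0, i.e. −α(T_deep − T_surf′) + β(S_deep − S_surf) = 0.
T_surf′ = T_deep − (β/α)·ΔS = 26.5 − (7.8 × 10⁻⁴/2.1 × 10⁻⁴)·(+0.00) = 26.5000 °C.
Cooling required: 27.0 − (26.5000) = 0.5000 °C.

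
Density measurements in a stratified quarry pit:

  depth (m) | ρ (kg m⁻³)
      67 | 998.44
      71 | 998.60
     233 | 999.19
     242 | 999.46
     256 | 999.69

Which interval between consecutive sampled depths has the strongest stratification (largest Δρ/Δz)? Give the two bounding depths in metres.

67–71 m

Compute the density gradient over each adjacent pair:
  67–71 m: Δρ/Δz = 0.16/4 = 0.040 kg m⁻⁴
  71–233 m: Δρ/Δz = 0.59/162 = 3.6 × 10⁻³ kg m⁻⁴
  233–242 m: Δρ/Δz = 0.27/9 = 0.030 kg m⁻⁴
  242–256 m: Δρ/Δz = 0.23/14 = 0.016 kg m⁻⁴
The largest gradient is in the 67–71 m interval — the pycnocline.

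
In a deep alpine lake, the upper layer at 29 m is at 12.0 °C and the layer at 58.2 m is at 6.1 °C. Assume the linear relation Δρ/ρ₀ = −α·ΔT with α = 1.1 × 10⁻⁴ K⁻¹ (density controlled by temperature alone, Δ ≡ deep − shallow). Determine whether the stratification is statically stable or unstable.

ΔT = 6.1 − 12.0 = -5.9 K, so Δρ/ρ₀ = −αΔT = 6.49 × 10⁻⁴.
Δρ/ρ₀ > 0, so Δρ > 0: deeper water is denser → statically stable.

stable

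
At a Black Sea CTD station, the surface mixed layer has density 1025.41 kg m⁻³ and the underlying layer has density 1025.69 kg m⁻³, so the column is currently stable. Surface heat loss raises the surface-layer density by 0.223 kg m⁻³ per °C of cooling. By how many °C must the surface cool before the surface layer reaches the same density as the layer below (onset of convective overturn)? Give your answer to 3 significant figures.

1.26 °C

Density deficit of the surface layer: 1025.69 − 1025.41 = 0.28 kg m⁻³.
Required change = 0.28 / 0.223 = 1.26 °C.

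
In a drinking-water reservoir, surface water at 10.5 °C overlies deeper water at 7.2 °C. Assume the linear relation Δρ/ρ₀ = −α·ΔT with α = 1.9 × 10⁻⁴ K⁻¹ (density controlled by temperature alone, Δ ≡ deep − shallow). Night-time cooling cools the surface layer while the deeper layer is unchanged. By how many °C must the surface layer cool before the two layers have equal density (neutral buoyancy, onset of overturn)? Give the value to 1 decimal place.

3.3 °C

With temperature the only control, equal density requires T_surf′ = T_deep.
T_surf′ = 7.2 °C.
Cooling required: 10.5 − 7.2 = 3.3 °C.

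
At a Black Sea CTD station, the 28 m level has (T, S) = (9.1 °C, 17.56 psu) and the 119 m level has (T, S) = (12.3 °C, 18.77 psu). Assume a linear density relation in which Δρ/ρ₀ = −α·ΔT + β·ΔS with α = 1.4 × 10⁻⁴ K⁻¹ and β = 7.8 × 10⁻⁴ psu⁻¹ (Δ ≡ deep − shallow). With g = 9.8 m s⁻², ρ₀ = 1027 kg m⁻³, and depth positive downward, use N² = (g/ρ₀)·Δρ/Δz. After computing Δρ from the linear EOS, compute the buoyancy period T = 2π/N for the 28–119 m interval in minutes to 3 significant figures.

ΔT = +3.2 K, ΔS = +1.21 psu (deep − shallow).
Δρ/ρ₀ = −αΔT + βΔS = -4.48 × 10⁻⁴ + 9.438 × 10⁻⁴ = 4.958 × 10⁻⁴, so Δρ ≈ 0.5092 kg m⁻³.
N² = (g/ρ₀)·Δρ/Δz = g·(Δρ/ρ₀)/Δz = 9.8 × 4.958 × 10⁻⁴ / 91 = 5.3394 × 10⁻⁵ s⁻².
N = √(5.3394 × 10⁻⁵) = 7.3071 × 10⁻³ rad s⁻¹ → T = 2π/N = 859.87 s = 14.331 min ≈ 14.3 min.

14.3 min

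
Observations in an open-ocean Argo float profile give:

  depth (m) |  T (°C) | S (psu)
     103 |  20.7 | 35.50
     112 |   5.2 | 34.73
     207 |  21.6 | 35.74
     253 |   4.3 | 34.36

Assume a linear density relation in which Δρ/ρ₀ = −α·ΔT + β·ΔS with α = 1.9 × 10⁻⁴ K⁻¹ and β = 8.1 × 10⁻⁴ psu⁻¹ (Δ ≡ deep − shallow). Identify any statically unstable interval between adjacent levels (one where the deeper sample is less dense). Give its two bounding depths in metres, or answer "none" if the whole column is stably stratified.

112–207 m

Evaluate Δρ/ρ₀ = −αΔT + βΔS across each adjacent pair:
  103–112 m: −αΔT+βΔS = −(1.9 × 10⁻⁴)(-15.5)+(8.1 × 10⁻⁴)(-0.77) = 2.3 × 10⁻³ → stable
  112–207 m: −αΔT+βΔS = −(1.9 × 10⁻⁴)(+16.4)+(8.1 × 10⁻⁴)(+1.01) = -2.3 × 10⁻³ → UNSTABLE
  207–253 m: −αΔT+βΔS = −(1.9 × 10⁻⁴)(-17.3)+(8.1 × 10⁻⁴)(-1.38) = 2.2 × 10⁻³ → stable
The 112–207 m interval has Δρ < 0: lighter water underlies denser water.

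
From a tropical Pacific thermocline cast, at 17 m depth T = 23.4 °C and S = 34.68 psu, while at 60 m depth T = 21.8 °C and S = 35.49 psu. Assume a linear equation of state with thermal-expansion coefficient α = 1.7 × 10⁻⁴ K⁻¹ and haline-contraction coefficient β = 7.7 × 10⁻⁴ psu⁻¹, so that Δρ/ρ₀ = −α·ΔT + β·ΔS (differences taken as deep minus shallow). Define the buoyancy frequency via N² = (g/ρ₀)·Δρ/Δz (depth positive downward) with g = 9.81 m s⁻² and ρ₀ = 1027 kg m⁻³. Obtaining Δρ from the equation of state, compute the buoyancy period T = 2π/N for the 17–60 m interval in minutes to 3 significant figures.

7.33 min

ΔT = -1.6 K, ΔS = +0.81 psu (deep − shallow).
Δρ/ρ₀ = −αΔT + βΔS = 2.72 × 10⁻⁴ + 6.237 × 10⁻⁴ = 8.957 × 10⁻⁴, so Δρ ≈ 0.9199 kg m⁻³.
N² = (g/ρ₀)·Δρ/Δz = g·(Δρ/ρ₀)/Δz = 9.81 × 8.957 × 10⁻⁴ / 43 = 2.0434 × 10⁻⁴ s⁻².
N = √(2.0434 × 10⁻⁴) = 0.014295 rad s⁻¹ → T = 2π/N = 439.54 s = 7.3257 min ≈ 7.33 min.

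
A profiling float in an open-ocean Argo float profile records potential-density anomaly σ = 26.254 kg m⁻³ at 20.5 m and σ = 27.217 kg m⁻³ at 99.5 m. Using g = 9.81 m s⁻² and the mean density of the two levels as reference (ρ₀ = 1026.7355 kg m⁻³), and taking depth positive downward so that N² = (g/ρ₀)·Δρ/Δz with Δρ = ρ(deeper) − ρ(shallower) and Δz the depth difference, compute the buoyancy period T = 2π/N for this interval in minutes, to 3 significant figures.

Δρ = 1027.217 − 1026.254 = 0.963 kg m⁻³ over Δz = 99.5 − 20.5 = 79 m.
N² = (9.81/1026.7355) × (0.963/79) = 1.1647 × 10⁻⁴ s⁻².
N = √(1.1647 × 10⁻⁴) = 0.010792 rad s⁻¹, so T = 2π/N = 582.21 s = 9.7035 min ≈ 9.70 min.

9.70 min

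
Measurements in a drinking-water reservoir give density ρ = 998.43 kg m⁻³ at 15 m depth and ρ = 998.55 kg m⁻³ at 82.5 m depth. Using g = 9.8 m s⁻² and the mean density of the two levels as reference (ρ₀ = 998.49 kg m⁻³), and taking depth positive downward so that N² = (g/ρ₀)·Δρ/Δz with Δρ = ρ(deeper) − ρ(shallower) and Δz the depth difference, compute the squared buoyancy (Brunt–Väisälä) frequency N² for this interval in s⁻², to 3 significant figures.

1.74 × 10⁻⁵ s⁻²

Δρ = 998.55 − 998.43 = 0.12 kg m⁻³ over Δz = 82.5 − 15 = 67.5 m.
N² = (9.8/998.49) × (0.12/67.5) = 1.7449 × 10⁻⁵ s⁻² ≈ 1.74 × 10⁻⁵ s⁻².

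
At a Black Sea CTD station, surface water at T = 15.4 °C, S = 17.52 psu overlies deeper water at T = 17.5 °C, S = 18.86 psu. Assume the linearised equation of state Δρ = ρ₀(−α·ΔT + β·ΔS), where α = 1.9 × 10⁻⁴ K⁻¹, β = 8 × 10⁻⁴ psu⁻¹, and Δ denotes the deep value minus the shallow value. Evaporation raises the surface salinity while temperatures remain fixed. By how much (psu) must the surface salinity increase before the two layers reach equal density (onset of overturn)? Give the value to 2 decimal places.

Neutral buoyancy requires −α(T_deep − T_surf) + β(S_deep − S_surf′) = 0.
S_surf′ = S_deep − (α/β)·ΔT = 18.86 − (1.9 × 10⁻⁴/8 × 10⁻⁴)·(+2.1) = 18.3612 psu.
Increase required: 18.3612 − 17.52 = 0.8412 psu.

0.84 psu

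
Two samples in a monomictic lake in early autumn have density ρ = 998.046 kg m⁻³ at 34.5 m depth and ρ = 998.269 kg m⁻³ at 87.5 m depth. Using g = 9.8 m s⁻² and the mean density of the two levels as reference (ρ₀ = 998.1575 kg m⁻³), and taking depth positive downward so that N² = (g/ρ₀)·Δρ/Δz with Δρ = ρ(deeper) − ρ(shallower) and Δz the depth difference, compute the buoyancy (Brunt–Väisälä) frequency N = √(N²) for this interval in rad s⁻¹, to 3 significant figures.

Δρ = 998.269 − 998.046 = 0.223 kg m⁻³ over Δz = 87.5 − 34.5 = 53 m.
N² = (9.8/998.1575) × (0.223/53) = 4.1310 × 10⁻⁵ s⁻².
N = √(4.1310 × 10⁻⁵) = 6.4273 × 10⁻³ rad s⁻¹ ≈ 6.43 × 10⁻³ rad s⁻¹.
A positive N² confirms static stability across the interval.

6.43 × 10⁻³ rad s⁻¹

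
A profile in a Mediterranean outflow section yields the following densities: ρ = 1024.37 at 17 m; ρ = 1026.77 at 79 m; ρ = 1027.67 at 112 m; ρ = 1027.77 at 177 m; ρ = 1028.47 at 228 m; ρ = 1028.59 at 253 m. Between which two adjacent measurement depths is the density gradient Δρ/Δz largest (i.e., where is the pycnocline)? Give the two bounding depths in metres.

Compute the density gradient over each adjacent pair:
  17–79 m: Δρ/Δz = 2.40/62 = 0.039 kg m⁻⁴
  79–112 m: Δρ/Δz = 0.90/33 = 0.027 kg m⁻⁴
  112–177 m: Δρ/Δz = 0.10/65 = 1.5 × 10⁻³ kg m⁻⁴
  177–228 m: Δρ/Δz = 0.70/51 = 0.014 kg m⁻⁴
  228–253 m: Δρ/Δz = 0.12/25 = 4.8 × 10⁻³ kg m⁻⁴
The largest gradient is in the 17–79 m interval — the pycnocline.

17–79 m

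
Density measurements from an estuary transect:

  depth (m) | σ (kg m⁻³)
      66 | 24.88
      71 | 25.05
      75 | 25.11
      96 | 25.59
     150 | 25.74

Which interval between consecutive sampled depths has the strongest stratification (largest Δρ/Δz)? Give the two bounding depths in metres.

66–71 m

Compute the density gradient over each adjacent pair:
  66–71 m: Δρ/Δz = 0.17/5 = 0.034 kg m⁻⁴
  71–75 m: Δρ/Δz = 0.06/4 = 0.015 kg m⁻⁴
  75–96 m: Δρ/Δz = 0.48/21 = 0.023 kg m⁻⁴
  96–150 m: Δρ/Δz = 0.15/54 = 2.8 × 10⁻³ kg m⁻⁴
The largest gradient is in the 66–71 m interval — the pycnocline.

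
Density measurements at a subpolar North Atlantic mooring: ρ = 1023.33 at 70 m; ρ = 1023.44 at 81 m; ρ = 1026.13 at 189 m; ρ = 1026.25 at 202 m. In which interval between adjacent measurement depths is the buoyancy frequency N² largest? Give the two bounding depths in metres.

Compute the density gradient over each adjacent pair:
  70–81 m: Δρ/Δz = 0.11/11 = 0.010 kg m⁻⁴
  81–189 m: Δρ/Δz = 2.69/108 = 0.025 kg m⁻⁴
  189–202 m: Δρ/Δz = 0.12/13 = 9.2 × 10⁻³ kg m⁻⁴
The largest gradient is in the 81–189 m interval — the pycnocline.

81–189 m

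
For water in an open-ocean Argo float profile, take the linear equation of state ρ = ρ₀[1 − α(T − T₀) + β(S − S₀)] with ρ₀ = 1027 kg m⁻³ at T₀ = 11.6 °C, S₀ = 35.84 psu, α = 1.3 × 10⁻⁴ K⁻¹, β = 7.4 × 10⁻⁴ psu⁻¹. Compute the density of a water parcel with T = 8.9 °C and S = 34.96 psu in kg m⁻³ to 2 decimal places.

T − T₀ = -2.7 K, S − S₀ = -0.88 psu.
Bracket = 1 − α·(-2.7) + β·(-0.88) = 1 + (-3.002 × 10⁻⁴) = 0.9996998.
ρ = 1027 × 0.9996998 = 1026.69 kg m⁻³.

1026.69 kg m⁻³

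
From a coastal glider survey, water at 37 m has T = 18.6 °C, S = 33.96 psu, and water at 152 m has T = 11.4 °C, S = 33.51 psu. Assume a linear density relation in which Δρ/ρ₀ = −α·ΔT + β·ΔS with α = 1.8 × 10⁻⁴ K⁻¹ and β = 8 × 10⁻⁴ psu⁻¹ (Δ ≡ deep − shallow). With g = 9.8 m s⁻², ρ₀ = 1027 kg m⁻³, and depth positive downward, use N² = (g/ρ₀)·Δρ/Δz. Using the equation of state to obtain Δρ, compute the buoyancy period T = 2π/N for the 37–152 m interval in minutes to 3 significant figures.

11.7 min

ΔT = -7.2 K, ΔS = -0.45 psu (deep − shallow).
Δρ/ρ₀ = −αΔT + βΔS = 1.296 × 10⁻³ − 3.60 × 10⁻⁴ = 9.36 × 10⁻⁴, so Δρ ≈ 0.9613 kg m⁻³.
N² = (g/ρ₀)·Δρ/Δz = g·(Δρ/ρ₀)/Δz = 9.8 × 9.36 × 10⁻⁴ / 115 = 7.9763 × 10⁻⁵ s⁻².
N = √(7.9763 × 10⁻⁵) = 8.9310 × 10⁻³ rad s⁻¹ → T = 2π/N = 703.53 s = 11.726 min ≈ 11.7 min.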